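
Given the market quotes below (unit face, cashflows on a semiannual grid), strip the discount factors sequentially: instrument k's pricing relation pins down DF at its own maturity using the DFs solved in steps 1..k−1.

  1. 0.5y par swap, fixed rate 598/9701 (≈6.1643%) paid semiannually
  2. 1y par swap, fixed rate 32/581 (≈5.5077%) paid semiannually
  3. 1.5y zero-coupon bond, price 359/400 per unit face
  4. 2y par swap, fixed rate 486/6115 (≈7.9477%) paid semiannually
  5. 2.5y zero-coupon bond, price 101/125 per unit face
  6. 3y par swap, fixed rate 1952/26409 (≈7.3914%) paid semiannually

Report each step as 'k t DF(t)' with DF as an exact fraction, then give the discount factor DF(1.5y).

1 1/2 9701/10000
2 1 592/625
3 3/2 359/400
4 2 4271/5000
5 5/2 101/125
6 3 503/625
DF(1.5y) = 359/400 ≈ 0.897500

step 1 [0.5y] swap r/2=299/9701: DF=(1 − 299/9701·(0))/(1+299/9701) = 9701/10000 ≈ 0.970100
step 2 [1y] swap r/2=16/581: DF=(1 − 16/581·(0.970100))/(1+16/581) = 592/625 ≈ 0.947200
step 3 [1.5y] zero: DF = P = 359/400 ≈ 0.897500
step 4 [2y] swap r/2=243/6115: DF=(1 − 243/6115·(0.970100+0.947200+0.897500))/(1+243/6115) = 4271/5000 ≈ 0.854200
step 5 [2.5y] zero: DF = P = 101/125 ≈ 0.808000
step 6 [3y] swap r/2=976/26409: DF=(1 − 976/26409·(0.970100+0.947200+0.897500+0.854200+0.808000))/(1+976/26409) = 503/625 ≈ 0.804800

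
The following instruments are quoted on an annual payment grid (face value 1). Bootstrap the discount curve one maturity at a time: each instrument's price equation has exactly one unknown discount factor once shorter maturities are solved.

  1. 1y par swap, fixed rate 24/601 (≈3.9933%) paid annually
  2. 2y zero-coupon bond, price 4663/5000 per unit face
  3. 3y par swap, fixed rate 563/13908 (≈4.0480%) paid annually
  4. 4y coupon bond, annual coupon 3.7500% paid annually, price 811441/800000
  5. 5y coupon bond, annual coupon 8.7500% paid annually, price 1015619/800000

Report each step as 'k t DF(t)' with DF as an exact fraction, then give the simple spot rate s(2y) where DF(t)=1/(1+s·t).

step 1 [1y] swap r/1=24/601: DF=(1 − 24/601·(0))/(1+24/601) = 601/625 ≈ 0.961600
step 2 [2y] zero: DF = P = 4663/5000 ≈ 0.932600
step 3 [3y] swap r/1=563/13908: DF=(1 − 563/13908·(0.961600+0.932600))/(1+563/13908) = 4437/5000 ≈ 0.887400
step 4 [4y] bond c/1=3/80: DF=(811441/800000 − 3/80·(0.961600+0.932600+0.887400))/(1+3/80) = 8771/10000 ≈ 0.877100
step 5 [5y] bond c/1=7/80: DF=(1015619/800000 − 7/80·(0.961600+0.932600+0.887400+0.877100))/(1+7/80) = 873/1000 ≈ 0.873000

1 1 601/625
2 2 4663/5000
3 3 4437/5000
4 4 8771/10000
5 5 873/1000
s(2y) = (1/(4663/5000) − 1)/(2) = 337/9326 ≈ 3.6136%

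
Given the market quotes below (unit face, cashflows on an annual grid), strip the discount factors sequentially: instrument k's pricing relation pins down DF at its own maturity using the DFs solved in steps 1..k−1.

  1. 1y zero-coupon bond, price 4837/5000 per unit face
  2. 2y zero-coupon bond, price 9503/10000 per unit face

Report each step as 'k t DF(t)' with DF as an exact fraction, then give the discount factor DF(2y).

1 1 4837/5000
2 2 9503/10000
DF(2y) = 9503/10000 ≈ 0.950300

step 1 [1y] zero: DF = P = 4837/5000 ≈ 0.967400
step 2 [2y] zero: DF = P = 9503/10000 ≈ 0.950300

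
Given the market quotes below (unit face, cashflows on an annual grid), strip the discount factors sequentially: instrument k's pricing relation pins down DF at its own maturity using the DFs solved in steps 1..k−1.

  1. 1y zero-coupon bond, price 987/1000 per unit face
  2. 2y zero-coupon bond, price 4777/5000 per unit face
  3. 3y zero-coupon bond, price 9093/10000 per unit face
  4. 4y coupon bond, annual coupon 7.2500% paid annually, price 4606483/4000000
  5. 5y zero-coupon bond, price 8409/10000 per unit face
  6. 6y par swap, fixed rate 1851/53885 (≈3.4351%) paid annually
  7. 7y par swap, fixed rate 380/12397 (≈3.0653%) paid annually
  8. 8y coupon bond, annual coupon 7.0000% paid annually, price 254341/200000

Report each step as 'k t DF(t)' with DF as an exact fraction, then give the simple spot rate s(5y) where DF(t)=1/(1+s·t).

step 1 [1y] zero: DF = P = 987/1000 ≈ 0.987000
step 2 [2y] zero: DF = P = 4777/5000 ≈ 0.955400
step 3 [3y] zero: DF = P = 9093/10000 ≈ 0.909300
step 4 [4y] bond c/1=29/400: DF=(4606483/4000000 − 29/400·(0.987000+0.955400+0.909300))/(1+29/400) = 881/1000 ≈ 0.881000
step 5 [5y] zero: DF = P = 8409/10000 ≈ 0.840900
step 6 [6y] swap r/1=1851/53885: DF=(1 − 1851/53885·(0.987000+0.955400+0.909300+0.881000+0.840900))/(1+1851/53885) = 8149/10000 ≈ 0.814900
step 7 [7y] swap r/1=380/12397: DF=(1 − 380/12397·(0.987000+0.955400+0.909300+0.881000+0.840900+0.814900))/(1+380/12397) = 81/100 ≈ 0.810000
step 8 [8y] bond c/1=7/100: DF=(254341/200000 − 7/100·(0.987000+0.955400+0.909300+0.881000+0.840900+0.814900+0.810000))/(1+7/100) = 783/1000 ≈ 0.783000

1 1 987/1000
2 2 4777/5000
3 3 9093/10000
4 4 881/1000
5 5 8409/10000
6 6 8149/10000
7 7 81/100
8 8 783/1000
s(5y) = (1/(8409/10000) − 1)/(5) = 1591/42045 ≈ 3.7840%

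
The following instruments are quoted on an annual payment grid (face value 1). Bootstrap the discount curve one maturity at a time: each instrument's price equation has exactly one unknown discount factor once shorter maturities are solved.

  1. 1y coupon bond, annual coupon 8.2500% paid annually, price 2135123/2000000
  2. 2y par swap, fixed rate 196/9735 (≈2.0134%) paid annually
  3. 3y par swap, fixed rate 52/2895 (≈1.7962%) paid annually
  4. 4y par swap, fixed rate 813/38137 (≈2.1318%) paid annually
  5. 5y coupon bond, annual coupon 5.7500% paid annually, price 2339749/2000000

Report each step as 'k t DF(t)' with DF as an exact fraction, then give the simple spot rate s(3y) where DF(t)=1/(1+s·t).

1 1 4931/5000
2 2 1201/1250
3 3 237/250
4 4 9187/10000
5 5 8989/10000
s(3y) = (1/(237/250) − 1)/(3) = 13/711 ≈ 1.8284%

step 1 [1y] bond c/1=33/400: DF=(2135123/2000000 − 33/400·(0))/(1+33/400) = 4931/5000 ≈ 0.986200
step 2 [2y] swap r/1=196/9735: DF=(1 − 196/9735·(0.986200))/(1+196/9735) = 1201/1250 ≈ 0.960800
step 3 [3y] swap r/1=52/2895: DF=(1 − 52/2895·(0.986200+0.960800))/(1+52/2895) = 237/250 ≈ 0.948000
step 4 [4y] swap r/1=813/38137: DF=(1 − 813/38137·(0.986200+0.960800+0.948000))/(1+813/38137) = 9187/10000 ≈ 0.918700
step 5 [5y] bond c/1=23/400: DF=(2339749/2000000 − 23/400·(0.986200+0.960800+0.948000+0.918700))/(1+23/400) = 8989/10000 ≈ 0.898900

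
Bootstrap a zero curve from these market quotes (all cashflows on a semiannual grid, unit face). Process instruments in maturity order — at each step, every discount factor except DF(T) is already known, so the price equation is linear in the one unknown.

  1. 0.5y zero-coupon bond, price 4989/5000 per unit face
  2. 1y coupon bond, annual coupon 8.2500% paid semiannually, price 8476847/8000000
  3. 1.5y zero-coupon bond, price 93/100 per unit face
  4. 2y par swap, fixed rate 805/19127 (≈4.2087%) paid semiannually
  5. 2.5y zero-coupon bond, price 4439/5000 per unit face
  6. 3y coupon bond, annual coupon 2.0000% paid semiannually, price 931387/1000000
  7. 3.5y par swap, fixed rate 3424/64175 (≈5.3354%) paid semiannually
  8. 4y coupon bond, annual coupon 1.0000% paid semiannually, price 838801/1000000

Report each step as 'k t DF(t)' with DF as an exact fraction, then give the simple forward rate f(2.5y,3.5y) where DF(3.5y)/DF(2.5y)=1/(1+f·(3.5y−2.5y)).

step 1 [0.5y] zero: DF = P = 4989/5000 ≈ 0.997800
step 2 [1y] bond c/2=33/800: DF=(8476847/8000000 − 33/800·(0.997800))/(1+33/800) = 9781/10000 ≈ 0.978100
step 3 [1.5y] zero: DF = P = 93/100 ≈ 0.930000
step 4 [2y] swap r/2=805/38254: DF=(1 − 805/38254·(0.997800+0.978100+0.930000))/(1+805/38254) = 1839/2000 ≈ 0.919500
step 5 [2.5y] zero: DF = P = 4439/5000 ≈ 0.887800
step 6 [3y] bond c/2=1/100: DF=(931387/1000000 − 1/100·(0.997800+0.978100+0.930000+0.919500+0.887800))/(1+1/100) = 1751/2000 ≈ 0.875500
step 7 [3.5y] swap r/2=1712/64175: DF=(1 − 1712/64175·(0.997800+0.978100+0.930000+0.919500+0.887800+0.875500))/(1+1712/64175) = 518/625 ≈ 0.828800
step 8 [4y] bond c/2=1/200: DF=(838801/1000000 − 1/200·(0.997800+0.978100+0.930000+0.919500+0.887800+0.875500+0.828800))/(1+1/200) = 8027/10000 ≈ 0.802700

1 1/2 4989/5000
2 1 9781/10000
3 3/2 93/100
4 2 1839/2000
5 5/2 4439/5000
6 3 1751/2000
7 7/2 518/625
8 4 8027/10000
f(2.5y,3.5y) = ((4439/5000)/(518/625) − 1)/(1) = 295/4144 ≈ 7.1187%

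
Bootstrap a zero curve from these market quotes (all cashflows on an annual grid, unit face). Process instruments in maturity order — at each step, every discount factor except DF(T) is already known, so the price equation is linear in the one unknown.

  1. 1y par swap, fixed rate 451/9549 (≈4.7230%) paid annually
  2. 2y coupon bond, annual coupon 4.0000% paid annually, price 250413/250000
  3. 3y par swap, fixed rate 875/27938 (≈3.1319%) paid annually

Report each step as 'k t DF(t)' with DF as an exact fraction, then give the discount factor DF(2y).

step 1 [1y] swap r/1=451/9549: DF=(1 − 451/9549·(0))/(1+451/9549) = 9549/10000 ≈ 0.954900
step 2 [2y] bond c/1=1/25: DF=(250413/250000 − 1/25·(0.954900))/(1+1/25) = 579/625 ≈ 0.926400
step 3 [3y] swap r/1=875/27938: DF=(1 − 875/27938·(0.954900+0.926400))/(1+875/27938) = 73/80 ≈ 0.912500

1 1 9549/10000
2 2 579/625
3 3 73/80
DF(2y) = 579/625 ≈ 0.926400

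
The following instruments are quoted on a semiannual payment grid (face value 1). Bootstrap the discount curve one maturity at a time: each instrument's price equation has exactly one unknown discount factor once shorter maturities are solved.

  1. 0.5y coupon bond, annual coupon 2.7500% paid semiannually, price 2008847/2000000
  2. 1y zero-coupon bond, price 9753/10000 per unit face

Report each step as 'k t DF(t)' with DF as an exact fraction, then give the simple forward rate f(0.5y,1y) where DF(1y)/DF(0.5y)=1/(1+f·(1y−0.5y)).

step 1 [0.5y] bond c/2=11/800: DF=(2008847/2000000 − 11/800·(0))/(1+11/800) = 2477/2500 ≈ 0.990800
step 2 [1y] zero: DF = P = 9753/10000 ≈ 0.975300

1 1/2 2477/2500
2 1 9753/10000
f(0.5y,1y) = ((2477/2500)/(9753/10000) − 1)/(1/2) = 310/9753 ≈ 3.1785%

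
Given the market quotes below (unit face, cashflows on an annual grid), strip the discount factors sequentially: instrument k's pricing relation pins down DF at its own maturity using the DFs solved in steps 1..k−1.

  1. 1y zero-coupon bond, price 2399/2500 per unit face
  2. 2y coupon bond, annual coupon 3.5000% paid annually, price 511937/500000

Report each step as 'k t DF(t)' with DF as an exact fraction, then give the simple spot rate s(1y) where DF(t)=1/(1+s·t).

step 1 [1y] zero: DF = P = 2399/2500 ≈ 0.959600
step 2 [2y] bond c/1=7/200: DF=(511937/500000 − 7/200·(0.959600))/(1+7/200) = 598/625 ≈ 0.956800

1 1 2399/2500
2 2 598/625
s(1y) = (1/(2399/2500) − 1)/(1) = 101/2399 ≈ 4.2101%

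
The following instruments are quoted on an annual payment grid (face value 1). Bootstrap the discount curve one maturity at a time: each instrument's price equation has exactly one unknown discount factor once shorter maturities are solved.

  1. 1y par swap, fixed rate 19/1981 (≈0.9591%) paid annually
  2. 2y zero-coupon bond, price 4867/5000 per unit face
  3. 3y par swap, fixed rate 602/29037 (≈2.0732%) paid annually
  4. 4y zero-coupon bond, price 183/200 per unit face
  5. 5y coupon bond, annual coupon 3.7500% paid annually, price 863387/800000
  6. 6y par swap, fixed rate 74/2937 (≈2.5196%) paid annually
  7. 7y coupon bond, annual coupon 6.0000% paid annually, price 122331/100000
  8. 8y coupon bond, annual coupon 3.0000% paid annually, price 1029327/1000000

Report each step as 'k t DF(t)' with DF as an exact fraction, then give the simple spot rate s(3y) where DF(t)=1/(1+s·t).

1 1 1981/2000
2 2 4867/5000
3 3 4699/5000
4 4 183/200
5 5 4511/5000
6 6 4297/5000
7 7 4191/5000
8 8 2031/2500
s(3y) = (1/(4699/5000) − 1)/(3) = 301/14097 ≈ 2.1352%

step 1 [1y] swap r/1=19/1981: DF=(1 − 19/1981·(0))/(1+19/1981) = 1981/2000 ≈ 0.990500
step 2 [2y] zero: DF = P = 4867/5000 ≈ 0.973400
step 3 [3y] swap r/1=602/29037: DF=(1 − 602/29037·(0.990500+0.973400))/(1+602/29037) = 4699/5000 ≈ 0.939800
step 4 [4y] zero: DF = P = 183/200 ≈ 0.915000
step 5 [5y] bond c/1=3/80: DF=(863387/800000 − 3/80·(0.990500+0.973400+0.939800+0.915000))/(1+3/80) = 4511/5000 ≈ 0.902200
step 6 [6y] swap r/1=74/2937: DF=(1 − 74/2937·(0.990500+0.973400+0.939800+0.915000+0.902200))/(1+74/2937) = 4297/5000 ≈ 0.859400
step 7 [7y] bond c/1=3/50: DF=(122331/100000 − 3/50·(0.990500+0.973400+0.939800+0.915000+0.902200+0.859400))/(1+3/50) = 4191/5000 ≈ 0.838200
step 8 [8y] bond c/1=3/100: DF=(1029327/1000000 − 3/100·(0.990500+0.973400+0.939800+0.915000+0.902200+0.859400+0.838200))/(1+3/100) = 2031/2500 ≈ 0.812400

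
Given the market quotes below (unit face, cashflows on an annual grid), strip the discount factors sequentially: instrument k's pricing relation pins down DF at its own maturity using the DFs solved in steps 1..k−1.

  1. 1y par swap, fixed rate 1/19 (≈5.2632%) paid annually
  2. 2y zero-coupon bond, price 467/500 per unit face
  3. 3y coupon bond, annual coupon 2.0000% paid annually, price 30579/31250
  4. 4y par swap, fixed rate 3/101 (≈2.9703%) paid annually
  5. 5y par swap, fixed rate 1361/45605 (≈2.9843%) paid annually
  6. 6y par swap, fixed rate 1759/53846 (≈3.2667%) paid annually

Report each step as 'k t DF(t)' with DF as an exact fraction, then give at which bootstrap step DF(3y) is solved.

step 1 [1y] swap r/1=1/19: DF=(1 − 1/19·(0))/(1+1/19) = 19/20 ≈ 0.950000
step 2 [2y] zero: DF = P = 467/500 ≈ 0.934000
step 3 [3y] bond c/1=1/50: DF=(30579/31250 − 1/50·(0.950000+0.934000))/(1+1/50) = 1153/1250 ≈ 0.922400
step 4 [4y] swap r/1=3/101: DF=(1 − 3/101·(0.950000+0.934000+0.922400))/(1+3/101) = 4451/5000 ≈ 0.890200
step 5 [5y] swap r/1=1361/45605: DF=(1 − 1361/45605·(0.950000+0.934000+0.922400+0.890200))/(1+1361/45605) = 8639/10000 ≈ 0.863900
step 6 [6y] swap r/1=1759/53846: DF=(1 − 1759/53846·(0.950000+0.934000+0.922400+0.890200+0.863900))/(1+1759/53846) = 8241/10000 ≈ 0.824100

1 1 19/20
2 2 467/500
3 3 1153/1250
4 4 4451/5000
5 5 8639/10000
6 6 8241/10000
DF(3y) is solved at step 3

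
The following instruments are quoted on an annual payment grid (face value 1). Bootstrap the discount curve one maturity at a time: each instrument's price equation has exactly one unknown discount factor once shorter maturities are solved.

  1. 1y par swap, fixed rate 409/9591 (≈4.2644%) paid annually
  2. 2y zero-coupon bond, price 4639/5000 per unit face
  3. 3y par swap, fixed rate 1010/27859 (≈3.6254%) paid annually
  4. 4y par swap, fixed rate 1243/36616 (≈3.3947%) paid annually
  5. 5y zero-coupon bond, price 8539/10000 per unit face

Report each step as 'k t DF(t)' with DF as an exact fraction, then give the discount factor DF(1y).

1 1 9591/10000
2 2 4639/5000
3 3 899/1000
4 4 8757/10000
5 5 8539/10000
DF(1y) = 9591/10000 ≈ 0.959100

step 1 [1y] swap r/1=409/9591: DF=(1 − 409/9591·(0))/(1+409/9591) = 9591/10000 ≈ 0.959100
step 2 [2y] zero: DF = P = 4639/5000 ≈ 0.927800
step 3 [3y] swap r/1=1010/27859: DF=(1 − 1010/27859·(0.959100+0.927800))/(1+1010/27859) = 899/1000 ≈ 0.899000
step 4 [4y] swap r/1=1243/36616: DF=(1 − 1243/36616·(0.959100+0.927800+0.899000))/(1+1243/36616) = 8757/10000 ≈ 0.875700
step 5 [5y] zero: DF = P = 8539/10000 ≈ 0.853900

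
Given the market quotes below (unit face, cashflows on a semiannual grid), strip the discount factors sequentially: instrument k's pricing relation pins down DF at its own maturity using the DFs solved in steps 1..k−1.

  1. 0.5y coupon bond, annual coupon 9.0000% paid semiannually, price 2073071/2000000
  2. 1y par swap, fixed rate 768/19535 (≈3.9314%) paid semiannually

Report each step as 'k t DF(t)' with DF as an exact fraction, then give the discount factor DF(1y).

step 1 [0.5y] bond c/2=9/200: DF=(2073071/2000000 − 9/200·(0))/(1+9/200) = 9919/10000 ≈ 0.991900
step 2 [1y] swap r/2=384/19535: DF=(1 − 384/19535·(0.991900))/(1+384/19535) = 601/625 ≈ 0.961600

1 1/2 9919/10000
2 1 601/625
DF(1y) = 601/625 ≈ 0.961600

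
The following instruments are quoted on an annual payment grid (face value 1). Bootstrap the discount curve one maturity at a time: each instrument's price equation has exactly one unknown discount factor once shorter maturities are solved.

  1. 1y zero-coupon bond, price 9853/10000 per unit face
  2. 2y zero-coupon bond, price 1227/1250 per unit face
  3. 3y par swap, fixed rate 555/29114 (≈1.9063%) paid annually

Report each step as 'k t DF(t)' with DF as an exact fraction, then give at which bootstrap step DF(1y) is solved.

1 1 9853/10000
2 2 1227/1250
3 3 1889/2000
DF(1y) is solved at step 1

step 1 [1y] zero: DF = P = 9853/10000 ≈ 0.985300
step 2 [2y] zero: DF = P = 1227/1250 ≈ 0.981600
step 3 [3y] swap r/1=555/29114: DF=(1 − 555/29114·(0.985300+0.981600))/(1+555/29114) = 1889/2000 ≈ 0.944500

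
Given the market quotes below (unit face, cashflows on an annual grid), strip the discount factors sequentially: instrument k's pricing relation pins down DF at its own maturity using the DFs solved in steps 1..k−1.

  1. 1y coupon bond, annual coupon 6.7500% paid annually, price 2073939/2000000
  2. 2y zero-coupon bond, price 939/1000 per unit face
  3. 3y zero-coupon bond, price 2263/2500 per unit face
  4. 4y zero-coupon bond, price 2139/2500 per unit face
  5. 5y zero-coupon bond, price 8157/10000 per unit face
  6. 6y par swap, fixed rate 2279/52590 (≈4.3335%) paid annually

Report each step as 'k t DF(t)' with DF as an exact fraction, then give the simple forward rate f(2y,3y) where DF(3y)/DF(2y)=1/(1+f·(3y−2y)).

step 1 [1y] bond c/1=27/400: DF=(2073939/2000000 − 27/400·(0))/(1+27/400) = 4857/5000 ≈ 0.971400
step 2 [2y] zero: DF = P = 939/1000 ≈ 0.939000
step 3 [3y] zero: DF = P = 2263/2500 ≈ 0.905200
step 4 [4y] zero: DF = P = 2139/2500 ≈ 0.855600
step 5 [5y] zero: DF = P = 8157/10000 ≈ 0.815700
step 6 [6y] swap r/1=2279/52590: DF=(1 − 2279/52590·(0.971400+0.939000+0.905200+0.855600+0.815700))/(1+2279/52590) = 7721/10000 ≈ 0.772100

1 1 4857/5000
2 2 939/1000
3 3 2263/2500
4 4 2139/2500
5 5 8157/10000
6 6 7721/10000
f(2y,3y) = ((939/1000)/(2263/2500) − 1)/(1) = 169/4526 ≈ 3.7340%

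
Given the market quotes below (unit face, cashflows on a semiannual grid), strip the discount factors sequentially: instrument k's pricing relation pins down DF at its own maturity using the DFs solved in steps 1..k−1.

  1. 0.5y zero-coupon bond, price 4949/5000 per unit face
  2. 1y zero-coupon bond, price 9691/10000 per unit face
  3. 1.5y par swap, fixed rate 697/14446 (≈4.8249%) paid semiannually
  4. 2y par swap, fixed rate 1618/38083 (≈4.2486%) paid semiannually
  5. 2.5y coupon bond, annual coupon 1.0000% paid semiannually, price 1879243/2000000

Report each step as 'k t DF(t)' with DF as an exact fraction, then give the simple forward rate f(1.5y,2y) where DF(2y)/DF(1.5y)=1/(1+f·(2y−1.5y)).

1 1/2 4949/5000
2 1 9691/10000
3 3/2 9303/10000
4 2 9191/10000
5 5/2 229/250
f(1.5y,2y) = ((9303/10000)/(9191/10000) − 1)/(1/2) = 32/1313 ≈ 2.4372%

step 1 [0.5y] zero: DF = P = 4949/5000 ≈ 0.989800
step 2 [1y] zero: DF = P = 9691/10000 ≈ 0.969100
step 3 [1.5y] swap r/2=697/28892: DF=(1 − 697/28892·(0.989800+0.969100))/(1+697/28892) = 9303/10000 ≈ 0.930300
step 4 [2y] swap r/2=809/38083: DF=(1 − 809/38083·(0.989800+0.969100+0.930300))/(1+809/38083) = 9191/10000 ≈ 0.919100
step 5 [2.5y] bond c/2=1/200: DF=(1879243/2000000 − 1/200·(0.989800+0.969100+0.930300+0.919100))/(1+1/200) = 229/250 ≈ 0.916000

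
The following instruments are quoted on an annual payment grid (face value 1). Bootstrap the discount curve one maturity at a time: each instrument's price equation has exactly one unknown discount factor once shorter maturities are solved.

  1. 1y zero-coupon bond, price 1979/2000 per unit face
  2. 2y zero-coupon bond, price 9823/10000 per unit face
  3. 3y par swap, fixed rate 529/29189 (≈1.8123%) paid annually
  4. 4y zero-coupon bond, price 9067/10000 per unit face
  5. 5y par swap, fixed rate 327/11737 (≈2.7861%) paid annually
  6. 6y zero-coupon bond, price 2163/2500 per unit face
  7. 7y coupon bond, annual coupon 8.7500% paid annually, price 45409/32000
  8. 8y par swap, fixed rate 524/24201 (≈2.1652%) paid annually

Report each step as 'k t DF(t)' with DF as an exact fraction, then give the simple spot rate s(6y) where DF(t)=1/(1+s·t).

1 1 1979/2000
2 2 9823/10000
3 3 9471/10000
4 4 9067/10000
5 5 2173/2500
6 6 2163/2500
7 7 343/400
8 8 2107/2500
s(6y) = (1/(2163/2500) − 1)/(6) = 337/12978 ≈ 2.5967%

step 1 [1y] zero: DF = P = 1979/2000 ≈ 0.989500
step 2 [2y] zero: DF = P = 9823/10000 ≈ 0.982300
step 3 [3y] swap r/1=529/29189: DF=(1 − 529/29189·(0.989500+0.982300))/(1+529/29189) = 9471/10000 ≈ 0.947100
step 4 [4y] zero: DF = P = 9067/10000 ≈ 0.906700
step 5 [5y] swap r/1=327/11737: DF=(1 − 327/11737·(0.989500+0.982300+0.947100+0.906700))/(1+327/11737) = 2173/2500 ≈ 0.869200
step 6 [6y] zero: DF = P = 2163/2500 ≈ 0.865200
step 7 [7y] bond c/1=7/80: DF=(45409/32000 − 7/80·(0.989500+0.982300+0.947100+0.906700+0.869200+0.865200))/(1+7/80) = 343/400 ≈ 0.857500
step 8 [8y] swap r/1=524/24201: DF=(1 − 524/24201·(0.989500+0.982300+0.947100+0.906700+0.869200+0.865200+0.857500))/(1+524/24201) = 2107/2500 ≈ 0.842800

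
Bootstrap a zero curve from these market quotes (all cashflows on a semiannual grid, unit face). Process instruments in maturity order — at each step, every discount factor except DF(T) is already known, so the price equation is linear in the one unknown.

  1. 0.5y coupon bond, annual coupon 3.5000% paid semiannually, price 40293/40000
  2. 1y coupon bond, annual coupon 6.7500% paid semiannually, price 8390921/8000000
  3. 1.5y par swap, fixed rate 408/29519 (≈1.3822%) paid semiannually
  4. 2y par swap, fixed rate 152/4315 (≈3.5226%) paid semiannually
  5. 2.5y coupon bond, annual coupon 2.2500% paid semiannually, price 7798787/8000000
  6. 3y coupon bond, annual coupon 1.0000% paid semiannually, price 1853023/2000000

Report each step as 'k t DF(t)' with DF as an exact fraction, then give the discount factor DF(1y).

1 1/2 99/100
2 1 9823/10000
3 3/2 2449/2500
4 2 2329/2500
5 5/2 1151/1250
6 3 449/500
DF(1y) = 9823/10000 ≈ 0.982300

step 1 [0.5y] bond c/2=7/400: DF=(40293/40000 − 7/400·(0))/(1+7/400) = 99/100 ≈ 0.990000
step 2 [1y] bond c/2=27/800: DF=(8390921/8000000 − 27/800·(0.990000))/(1+27/800) = 9823/10000 ≈ 0.982300
step 3 [1.5y] swap r/2=204/29519: DF=(1 − 204/29519·(0.990000+0.982300))/(1+204/29519) = 2449/2500 ≈ 0.979600
step 4 [2y] swap r/2=76/4315: DF=(1 − 76/4315·(0.990000+0.982300+0.979600))/(1+76/4315) = 2329/2500 ≈ 0.931600
step 5 [2.5y] bond c/2=9/800: DF=(7798787/8000000 − 9/800·(0.990000+0.982300+0.979600+0.931600))/(1+9/800) = 1151/1250 ≈ 0.920800
step 6 [3y] bond c/2=1/200: DF=(1853023/2000000 − 1/200·(0.990000+0.982300+0.979600+0.931600+0.920800))/(1+1/200) = 449/500 ≈ 0.898000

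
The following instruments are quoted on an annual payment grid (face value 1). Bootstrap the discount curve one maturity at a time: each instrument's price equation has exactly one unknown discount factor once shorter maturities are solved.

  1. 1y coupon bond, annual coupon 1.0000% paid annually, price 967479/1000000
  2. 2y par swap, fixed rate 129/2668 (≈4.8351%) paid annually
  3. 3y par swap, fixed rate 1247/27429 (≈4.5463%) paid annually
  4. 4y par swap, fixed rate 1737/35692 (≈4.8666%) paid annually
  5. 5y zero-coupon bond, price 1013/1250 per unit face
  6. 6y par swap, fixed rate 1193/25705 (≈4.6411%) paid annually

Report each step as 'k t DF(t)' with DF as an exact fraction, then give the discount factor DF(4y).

1 1 9579/10000
2 2 9097/10000
3 3 8753/10000
4 4 8263/10000
5 5 1013/1250
6 6 3807/5000
DF(4y) = 8263/10000 ≈ 0.826300

step 1 [1y] bond c/1=1/100: DF=(967479/1000000 − 1/100·(0))/(1+1/100) = 9579/10000 ≈ 0.957900
step 2 [2y] swap r/1=129/2668: DF=(1 − 129/2668·(0.957900))/(1+129/2668) = 9097/10000 ≈ 0.909700
step 3 [3y] swap r/1=1247/27429: DF=(1 − 1247/27429·(0.957900+0.909700))/(1+1247/27429) = 8753/10000 ≈ 0.875300
step 4 [4y] swap r/1=1737/35692: DF=(1 − 1737/35692·(0.957900+0.909700+0.875300))/(1+1737/35692) = 8263/10000 ≈ 0.826300
step 5 [5y] zero: DF = P = 1013/1250 ≈ 0.810400
step 6 [6y] swap r/1=1193/25705: DF=(1 − 1193/25705·(0.957900+0.909700+0.875300+0.826300+0.810400))/(1+1193/25705) = 3807/5000 ≈ 0.761400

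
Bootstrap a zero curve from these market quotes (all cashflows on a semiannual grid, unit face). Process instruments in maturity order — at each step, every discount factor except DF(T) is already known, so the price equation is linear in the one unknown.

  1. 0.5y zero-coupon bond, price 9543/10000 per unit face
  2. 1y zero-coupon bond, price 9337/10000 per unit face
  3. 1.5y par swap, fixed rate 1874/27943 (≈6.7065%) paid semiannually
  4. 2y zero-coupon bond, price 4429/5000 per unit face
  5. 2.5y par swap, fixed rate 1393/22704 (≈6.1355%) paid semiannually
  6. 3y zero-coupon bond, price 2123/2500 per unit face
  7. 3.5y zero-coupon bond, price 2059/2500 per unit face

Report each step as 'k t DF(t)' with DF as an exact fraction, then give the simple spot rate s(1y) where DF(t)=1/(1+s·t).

1 1/2 9543/10000
2 1 9337/10000
3 3/2 9063/10000
4 2 4429/5000
5 5/2 8607/10000
6 3 2123/2500
7 7/2 2059/2500
s(1y) = (1/(9337/10000) − 1)/(1) = 663/9337 ≈ 7.1008%

step 1 [0.5y] zero: DF = P = 9543/10000 ≈ 0.954300
step 2 [1y] zero: DF = P = 9337/10000 ≈ 0.933700
step 3 [1.5y] swap r/2=937/27943: DF=(1 − 937/27943·(0.954300+0.933700))/(1+937/27943) = 9063/10000 ≈ 0.906300
step 4 [2y] zero: DF = P = 4429/5000 ≈ 0.885800
step 5 [2.5y] swap r/2=1393/45408: DF=(1 − 1393/45408·(0.954300+0.933700+0.906300+0.885800))/(1+1393/45408) = 8607/10000 ≈ 0.860700
step 6 [3y] zero: DF = P = 2123/2500 ≈ 0.849200
step 7 [3.5y] zero: DF = P = 2059/2500 ≈ 0.823600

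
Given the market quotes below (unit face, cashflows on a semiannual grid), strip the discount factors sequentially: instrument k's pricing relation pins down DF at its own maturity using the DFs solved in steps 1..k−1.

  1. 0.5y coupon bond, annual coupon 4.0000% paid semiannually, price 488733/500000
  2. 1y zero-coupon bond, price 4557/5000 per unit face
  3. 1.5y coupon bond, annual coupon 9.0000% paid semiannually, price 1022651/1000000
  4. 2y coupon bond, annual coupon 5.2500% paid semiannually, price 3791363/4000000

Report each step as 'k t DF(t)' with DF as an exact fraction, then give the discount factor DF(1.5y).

1 1/2 9583/10000
2 1 4557/5000
3 3/2 8981/10000
4 2 533/625
DF(1.5y) = 8981/10000 ≈ 0.898100

step 1 [0.5y] bond c/2=1/50: DF=(488733/500000 − 1/50·(0))/(1+1/50) = 9583/10000 ≈ 0.958300
step 2 [1y] zero: DF = P = 4557/5000 ≈ 0.911400
step 3 [1.5y] bond c/2=9/200: DF=(1022651/1000000 − 9/200·(0.958300+0.911400))/(1+9/200) = 8981/10000 ≈ 0.898100
step 4 [2y] bond c/2=21/800: DF=(3791363/4000000 − 21/800·(0.958300+0.911400+0.898100))/(1+21/800) = 533/625 ≈ 0.852800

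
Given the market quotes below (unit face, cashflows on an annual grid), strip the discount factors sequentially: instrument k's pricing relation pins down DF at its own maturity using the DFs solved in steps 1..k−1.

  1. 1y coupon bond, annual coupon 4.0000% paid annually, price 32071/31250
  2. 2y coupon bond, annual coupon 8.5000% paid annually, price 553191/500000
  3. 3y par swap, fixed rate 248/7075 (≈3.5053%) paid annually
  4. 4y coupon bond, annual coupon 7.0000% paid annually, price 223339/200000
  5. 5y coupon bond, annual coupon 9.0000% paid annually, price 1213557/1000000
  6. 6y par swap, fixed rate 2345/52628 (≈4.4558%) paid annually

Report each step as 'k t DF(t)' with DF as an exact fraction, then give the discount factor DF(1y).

1 1 2467/2500
2 2 589/625
3 3 563/625
4 4 1717/2000
5 5 1011/1250
6 6 1531/2000
DF(1y) = 2467/2500 ≈ 0.986800

step 1 [1y] bond c/1=1/25: DF=(32071/31250 − 1/25·(0))/(1+1/25) = 2467/2500 ≈ 0.986800
step 2 [2y] bond c/1=17/200: DF=(553191/500000 − 17/200·(0.986800))/(1+17/200) = 589/625 ≈ 0.942400
step 3 [3y] swap r/1=248/7075: DF=(1 − 248/7075·(0.986800+0.942400))/(1+248/7075) = 563/625 ≈ 0.900800
step 4 [4y] bond c/1=7/100: DF=(223339/200000 − 7/100·(0.986800+0.942400+0.900800))/(1+7/100) = 1717/2000 ≈ 0.858500
step 5 [5y] bond c/1=9/100: DF=(1213557/1000000 − 9/100·(0.986800+0.942400+0.900800+0.858500))/(1+9/100) = 1011/1250 ≈ 0.808800
step 6 [6y] swap r/1=2345/52628: DF=(1 − 2345/52628·(0.986800+0.942400+0.900800+0.858500+0.808800))/(1+2345/52628) = 1531/2000 ≈ 0.765500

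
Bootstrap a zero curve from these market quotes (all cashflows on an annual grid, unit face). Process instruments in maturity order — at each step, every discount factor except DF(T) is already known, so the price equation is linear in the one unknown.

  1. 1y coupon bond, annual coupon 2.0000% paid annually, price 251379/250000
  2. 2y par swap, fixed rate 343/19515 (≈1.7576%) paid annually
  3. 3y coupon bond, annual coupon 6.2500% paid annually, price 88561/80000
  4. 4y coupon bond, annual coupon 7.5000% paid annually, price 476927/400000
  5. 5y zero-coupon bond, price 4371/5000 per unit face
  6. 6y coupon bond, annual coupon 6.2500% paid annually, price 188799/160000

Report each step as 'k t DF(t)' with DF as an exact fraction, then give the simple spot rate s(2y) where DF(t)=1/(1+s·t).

step 1 [1y] bond c/1=1/50: DF=(251379/250000 − 1/50·(0))/(1+1/50) = 4929/5000 ≈ 0.985800
step 2 [2y] swap r/1=343/19515: DF=(1 − 343/19515·(0.985800))/(1+343/19515) = 9657/10000 ≈ 0.965700
step 3 [3y] bond c/1=1/16: DF=(88561/80000 − 1/16·(0.985800+0.965700))/(1+1/16) = 9271/10000 ≈ 0.927100
step 4 [4y] bond c/1=3/40: DF=(476927/400000 − 3/40·(0.985800+0.965700+0.927100))/(1+3/40) = 9083/10000 ≈ 0.908300
step 5 [5y] zero: DF = P = 4371/5000 ≈ 0.874200
step 6 [6y] bond c/1=1/16: DF=(188799/160000 − 1/16·(0.985800+0.965700+0.927100+0.908300+0.874200))/(1+1/16) = 2091/2500 ≈ 0.836400

1 1 4929/5000
2 2 9657/10000
3 3 9271/10000
4 4 9083/10000
5 5 4371/5000
6 6 2091/2500
s(2y) = (1/(9657/10000) − 1)/(2) = 343/19314 ≈ 1.7759%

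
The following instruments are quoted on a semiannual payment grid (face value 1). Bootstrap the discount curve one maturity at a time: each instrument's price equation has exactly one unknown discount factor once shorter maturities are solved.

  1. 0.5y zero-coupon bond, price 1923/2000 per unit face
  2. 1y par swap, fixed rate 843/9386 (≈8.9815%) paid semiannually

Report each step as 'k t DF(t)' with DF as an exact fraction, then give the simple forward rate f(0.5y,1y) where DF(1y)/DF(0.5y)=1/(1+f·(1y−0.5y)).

step 1 [0.5y] zero: DF = P = 1923/2000 ≈ 0.961500
step 2 [1y] swap r/2=843/18772: DF=(1 − 843/18772·(0.961500))/(1+843/18772) = 9157/10000 ≈ 0.915700

1 1/2 1923/2000
2 1 9157/10000
f(0.5y,1y) = ((1923/2000)/(9157/10000) − 1)/(1/2) = 916/9157 ≈ 10.0033%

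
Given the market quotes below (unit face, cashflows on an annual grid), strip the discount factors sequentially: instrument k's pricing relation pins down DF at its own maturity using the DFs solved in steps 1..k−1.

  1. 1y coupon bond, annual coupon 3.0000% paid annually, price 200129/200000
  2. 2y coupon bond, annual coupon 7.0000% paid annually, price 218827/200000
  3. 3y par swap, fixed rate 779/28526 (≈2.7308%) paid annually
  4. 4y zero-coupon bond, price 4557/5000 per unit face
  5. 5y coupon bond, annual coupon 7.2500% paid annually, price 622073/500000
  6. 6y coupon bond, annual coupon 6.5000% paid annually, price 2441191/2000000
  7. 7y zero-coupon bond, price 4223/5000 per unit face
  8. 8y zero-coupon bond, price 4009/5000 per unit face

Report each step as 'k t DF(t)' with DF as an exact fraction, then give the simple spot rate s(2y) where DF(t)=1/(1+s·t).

1 1 1943/2000
2 2 959/1000
3 3 9221/10000
4 4 4557/5000
5 5 566/625
6 6 8611/10000
7 7 4223/5000
8 8 4009/5000
s(2y) = (1/(959/1000) − 1)/(2) = 41/1918 ≈ 2.1376%

step 1 [1y] bond c/1=3/100: DF=(200129/200000 − 3/100·(0))/(1+3/100) = 1943/2000 ≈ 0.971500
step 2 [2y] bond c/1=7/100: DF=(218827/200000 − 7/100·(0.971500))/(1+7/100) = 959/1000 ≈ 0.959000
step 3 [3y] swap r/1=779/28526: DF=(1 − 779/28526·(0.971500+0.959000))/(1+779/28526) = 9221/10000 ≈ 0.922100
step 4 [4y] zero: DF = P = 4557/5000 ≈ 0.911400
step 5 [5y] bond c/1=29/400: DF=(622073/500000 − 29/400·(0.971500+0.959000+0.922100+0.911400))/(1+29/400) = 566/625 ≈ 0.905600
step 6 [6y] bond c/1=13/200: DF=(2441191/2000000 − 13/200·(0.971500+0.959000+0.922100+0.911400+0.905600))/(1+13/200) = 8611/10000 ≈ 0.861100
step 7 [7y] zero: DF = P = 4223/5000 ≈ 0.844600
step 8 [8y] zero: DF = P = 4009/5000 ≈ 0.801800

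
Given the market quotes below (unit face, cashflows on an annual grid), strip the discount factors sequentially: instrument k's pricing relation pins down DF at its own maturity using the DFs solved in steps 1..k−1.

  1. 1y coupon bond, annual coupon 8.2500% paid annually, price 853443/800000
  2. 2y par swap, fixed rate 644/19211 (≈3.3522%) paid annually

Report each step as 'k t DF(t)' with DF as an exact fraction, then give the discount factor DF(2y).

step 1 [1y] bond c/1=33/400: DF=(853443/800000 − 33/400·(0))/(1+33/400) = 1971/2000 ≈ 0.985500
step 2 [2y] swap r/1=644/19211: DF=(1 − 644/19211·(0.985500))/(1+644/19211) = 2339/2500 ≈ 0.935600

1 1 1971/2000
2 2 2339/2500
DF(2y) = 2339/2500 ≈ 0.935600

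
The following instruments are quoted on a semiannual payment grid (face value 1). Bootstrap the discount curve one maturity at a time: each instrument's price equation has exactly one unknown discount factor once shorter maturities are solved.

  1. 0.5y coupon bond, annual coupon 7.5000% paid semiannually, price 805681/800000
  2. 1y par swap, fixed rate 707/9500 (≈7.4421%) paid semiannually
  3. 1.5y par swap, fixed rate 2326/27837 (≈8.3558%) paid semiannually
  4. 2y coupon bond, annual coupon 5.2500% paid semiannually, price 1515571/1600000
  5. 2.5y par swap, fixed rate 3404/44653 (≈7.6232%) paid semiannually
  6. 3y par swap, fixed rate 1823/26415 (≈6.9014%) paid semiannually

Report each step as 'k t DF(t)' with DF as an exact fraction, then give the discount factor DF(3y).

step 1 [0.5y] bond c/2=3/80: DF=(805681/800000 − 3/80·(0))/(1+3/80) = 9707/10000 ≈ 0.970700
step 2 [1y] swap r/2=707/19000: DF=(1 − 707/19000·(0.970700))/(1+707/19000) = 9293/10000 ≈ 0.929300
step 3 [1.5y] swap r/2=1163/27837: DF=(1 − 1163/27837·(0.970700+0.929300))/(1+1163/27837) = 8837/10000 ≈ 0.883700
step 4 [2y] bond c/2=21/800: DF=(1515571/1600000 − 21/800·(0.970700+0.929300+0.883700))/(1+21/800) = 4259/5000 ≈ 0.851800
step 5 [2.5y] swap r/2=1702/44653: DF=(1 − 1702/44653·(0.970700+0.929300+0.883700+0.851800))/(1+1702/44653) = 4149/5000 ≈ 0.829800
step 6 [3y] swap r/2=1823/52830: DF=(1 − 1823/52830·(0.970700+0.929300+0.883700+0.851800+0.829800))/(1+1823/52830) = 8177/10000 ≈ 0.817700

1 1/2 9707/10000
2 1 9293/10000
3 3/2 8837/10000
4 2 4259/5000
5 5/2 4149/5000
6 3 8177/10000
DF(3y) = 8177/10000 ≈ 0.817700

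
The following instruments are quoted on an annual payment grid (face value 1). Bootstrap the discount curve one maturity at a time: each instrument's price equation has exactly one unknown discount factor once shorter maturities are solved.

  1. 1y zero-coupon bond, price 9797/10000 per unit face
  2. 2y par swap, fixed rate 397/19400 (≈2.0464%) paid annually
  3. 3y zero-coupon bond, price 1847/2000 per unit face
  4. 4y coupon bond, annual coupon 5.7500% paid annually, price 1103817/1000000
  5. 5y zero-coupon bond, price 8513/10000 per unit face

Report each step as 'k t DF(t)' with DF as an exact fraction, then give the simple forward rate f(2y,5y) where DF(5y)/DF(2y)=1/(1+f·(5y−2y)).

step 1 [1y] zero: DF = P = 9797/10000 ≈ 0.979700
step 2 [2y] swap r/1=397/19400: DF=(1 − 397/19400·(0.979700))/(1+397/19400) = 9603/10000 ≈ 0.960300
step 3 [3y] zero: DF = P = 1847/2000 ≈ 0.923500
step 4 [4y] bond c/1=23/400: DF=(1103817/1000000 − 23/400·(0.979700+0.960300+0.923500))/(1+23/400) = 8881/10000 ≈ 0.888100
step 5 [5y] zero: DF = P = 8513/10000 ≈ 0.851300

1 1 9797/10000
2 2 9603/10000
3 3 1847/2000
4 4 8881/10000
5 5 8513/10000
f(2y,5y) = ((9603/10000)/(8513/10000) − 1)/(3) = 1090/25539 ≈ 4.2680%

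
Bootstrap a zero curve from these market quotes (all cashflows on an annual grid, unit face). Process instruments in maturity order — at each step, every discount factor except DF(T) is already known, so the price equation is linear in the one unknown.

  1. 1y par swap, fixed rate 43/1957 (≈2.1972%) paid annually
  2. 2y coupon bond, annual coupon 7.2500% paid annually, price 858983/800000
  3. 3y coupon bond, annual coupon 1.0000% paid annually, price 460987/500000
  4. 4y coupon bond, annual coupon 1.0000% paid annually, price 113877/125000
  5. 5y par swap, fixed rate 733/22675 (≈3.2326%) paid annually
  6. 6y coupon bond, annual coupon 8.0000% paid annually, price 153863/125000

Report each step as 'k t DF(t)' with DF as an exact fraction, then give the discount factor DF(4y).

step 1 [1y] swap r/1=43/1957: DF=(1 − 43/1957·(0))/(1+43/1957) = 1957/2000 ≈ 0.978500
step 2 [2y] bond c/1=29/400: DF=(858983/800000 − 29/400·(0.978500))/(1+29/400) = 187/200 ≈ 0.935000
step 3 [3y] bond c/1=1/100: DF=(460987/500000 − 1/100·(0.978500+0.935000))/(1+1/100) = 8939/10000 ≈ 0.893900
step 4 [4y] bond c/1=1/100: DF=(113877/125000 − 1/100·(0.978500+0.935000+0.893900))/(1+1/100) = 4371/5000 ≈ 0.874200
step 5 [5y] swap r/1=733/22675: DF=(1 − 733/22675·(0.978500+0.935000+0.893900+0.874200))/(1+733/22675) = 4267/5000 ≈ 0.853400
step 6 [6y] bond c/1=2/25: DF=(153863/125000 − 2/25·(0.978500+0.935000+0.893900+0.874200+0.853400))/(1+2/25) = 4019/5000 ≈ 0.803800

1 1 1957/2000
2 2 187/200
3 3 8939/10000
4 4 4371/5000
5 5 4267/5000
6 6 4019/5000
DF(4y) = 4371/5000 ≈ 0.874200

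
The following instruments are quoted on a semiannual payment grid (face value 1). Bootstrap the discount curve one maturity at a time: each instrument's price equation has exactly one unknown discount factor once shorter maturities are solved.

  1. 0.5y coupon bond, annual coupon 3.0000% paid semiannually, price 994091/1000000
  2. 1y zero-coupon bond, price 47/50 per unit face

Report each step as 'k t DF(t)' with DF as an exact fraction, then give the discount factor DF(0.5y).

step 1 [0.5y] bond c/2=3/200: DF=(994091/1000000 − 3/200·(0))/(1+3/200) = 4897/5000 ≈ 0.979400
step 2 [1y] zero: DF = P = 47/50 ≈ 0.940000

1 1/2 4897/5000
2 1 47/50
DF(0.5y) = 4897/5000 ≈ 0.979400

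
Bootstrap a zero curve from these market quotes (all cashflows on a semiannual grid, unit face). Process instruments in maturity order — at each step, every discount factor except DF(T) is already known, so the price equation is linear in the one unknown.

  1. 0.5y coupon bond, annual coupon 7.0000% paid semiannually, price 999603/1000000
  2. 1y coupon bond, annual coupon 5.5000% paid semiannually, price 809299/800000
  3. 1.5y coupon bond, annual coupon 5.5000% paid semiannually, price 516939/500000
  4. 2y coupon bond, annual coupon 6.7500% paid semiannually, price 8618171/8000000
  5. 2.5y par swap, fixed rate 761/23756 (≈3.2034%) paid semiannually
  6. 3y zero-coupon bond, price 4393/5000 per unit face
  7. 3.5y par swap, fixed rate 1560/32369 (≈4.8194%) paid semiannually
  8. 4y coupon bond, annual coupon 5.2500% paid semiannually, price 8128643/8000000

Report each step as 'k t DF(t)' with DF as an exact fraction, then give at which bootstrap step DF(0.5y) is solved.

step 1 [0.5y] bond c/2=7/200: DF=(999603/1000000 − 7/200·(0))/(1+7/200) = 4829/5000 ≈ 0.965800
step 2 [1y] bond c/2=11/400: DF=(809299/800000 − 11/400·(0.965800))/(1+11/400) = 9587/10000 ≈ 0.958700
step 3 [1.5y] bond c/2=11/400: DF=(516939/500000 − 11/400·(0.965800+0.958700))/(1+11/400) = 9547/10000 ≈ 0.954700
step 4 [2y] bond c/2=27/800: DF=(8618171/8000000 − 27/800·(0.965800+0.958700+0.954700))/(1+27/800) = 9481/10000 ≈ 0.948100
step 5 [2.5y] swap r/2=761/47512: DF=(1 − 761/47512·(0.965800+0.958700+0.954700+0.948100))/(1+761/47512) = 9239/10000 ≈ 0.923900
step 6 [3y] zero: DF = P = 4393/5000 ≈ 0.878600
step 7 [3.5y] swap r/2=780/32369: DF=(1 − 780/32369·(0.965800+0.958700+0.954700+0.948100+0.923900+0.878600))/(1+780/32369) = 211/250 ≈ 0.844000
step 8 [4y] bond c/2=21/800: DF=(8128643/8000000 − 21/800·(0.965800+0.958700+0.954700+0.948100+0.923900+0.878600+0.844000))/(1+21/800) = 1649/2000 ≈ 0.824500

1 1/2 4829/5000
2 1 9587/10000
3 3/2 9547/10000
4 2 9481/10000
5 5/2 9239/10000
6 3 4393/5000
7 7/2 211/250
8 4 1649/2000
DF(0.5y) is solved at step 1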